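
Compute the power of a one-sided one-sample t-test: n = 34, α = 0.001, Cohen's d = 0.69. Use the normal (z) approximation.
Power ≈ 0.82

Power calculation (one-sample t-test, normal approximation):
z_β = d · √n - z_α
z_β = 0.69 · √34 - 3.090
z_β = 0.69 · 5.831 - 3.090
z_β = 0.933

Power = Φ(z_β) = Φ(0.933) ≈ 0.825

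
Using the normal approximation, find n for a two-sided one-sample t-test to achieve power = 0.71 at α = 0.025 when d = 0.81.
n = 12

Sample size formula (one-sample t-test, normal approximation):
n = ((z_{α/2} + z_β) / d)²

z_{α/2} = 2.241 (for α = 0.025, two-sided)
z_β = 0.553 (for power = 0.71)
d = 0.81

n = ((2.241 + 0.553) / 0.81)²
n = (3.449)²
n ≈ 11.90
Round up to the next whole number: n = 12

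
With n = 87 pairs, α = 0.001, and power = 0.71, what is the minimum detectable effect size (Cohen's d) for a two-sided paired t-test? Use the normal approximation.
d ≈ 0.41

Minimum detectable effect (paired t-test, normal approximation):
d = (z_{α/2} + z_β) / √n
d = (3.291 + 0.553) / √87
d = 3.844 / 9.327
d ≈ 0.41

By Cohen's convention (0.2 small / 0.5 medium / 0.8 large): small effect.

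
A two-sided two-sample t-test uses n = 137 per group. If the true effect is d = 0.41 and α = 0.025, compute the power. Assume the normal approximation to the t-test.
Power ≈ 0.88

Power calculation (two-sample t-test, normal approximation):
z_β = d · √(n/2) - z_{α/2}
z_β = 0.41 · √(137/2) - 2.241
z_β = 0.41 · 8.276 - 2.241
z_β = 1.152

Power = Φ(z_β) = Φ(1.152) ≈ 0.875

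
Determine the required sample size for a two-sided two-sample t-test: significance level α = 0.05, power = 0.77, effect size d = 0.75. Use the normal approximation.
n = 26 per group

Sample size formula (two-sample t-test, normal approximation):
n = 2 · ((z_{α/2} + z_β) / d)²

z_{α/2} = 1.960 (for α = 0.05, two-sided)
z_β = 0.739 (for power = 0.77)
d = 0.75

n = 2 · ((1.960 + 0.739) / 0.75)²
n = 2 · (3.599)²
n ≈ 25.91
Round up to the next whole number: n = 26 per group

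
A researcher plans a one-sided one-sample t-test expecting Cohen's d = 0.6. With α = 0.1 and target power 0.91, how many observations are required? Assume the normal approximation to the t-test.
n = 20

Sample size formula (one-sample t-test, normal approximation):
n = ((z_α + z_β) / d)²

z_α = 1.282 (for α = 0.1, one-sided)
z_β = 1.341 (for power = 0.91)
d = 0.6

n = ((1.282 + 1.341) / 0.6)²
n = (4.372)²
n ≈ 19.11
Round up to the next whole number: n = 20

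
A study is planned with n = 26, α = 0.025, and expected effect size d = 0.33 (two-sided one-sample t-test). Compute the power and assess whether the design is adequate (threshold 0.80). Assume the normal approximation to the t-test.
Power ≈ 0.29; the study is underpowered (power < 0.80)

Power calculation (one-sample t-test, normal approximation):
z_β = d · √n - z_{α/2}
z_β = 0.33 · √26 - 2.241
z_β = 0.33 · 5.099 - 2.241
z_β = -0.559

Power = Φ(z_β) = Φ(-0.559) ≈ 0.288

Effect size d = 0.33 is small by Cohen's convention (0.2/0.5/0.8).

Threshold: power ≥ 0.80 is conventionally adequate.
Power ≈ 0.29 → the study is underpowered (power < 0.80).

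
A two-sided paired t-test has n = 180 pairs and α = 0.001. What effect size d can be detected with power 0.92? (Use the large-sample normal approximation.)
d ≈ 0.35

Minimum detectable effect (paired t-test, normal approximation):
d = (z_{α/2} + z_β) / √n
d = (3.291 + 1.405) / √180
d = 4.696 / 13.416
d ≈ 0.35

By Cohen's convention (0.2 small / 0.5 medium / 0.8 large): small effect.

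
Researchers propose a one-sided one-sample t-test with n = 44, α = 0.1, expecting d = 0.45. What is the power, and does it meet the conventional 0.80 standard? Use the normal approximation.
Power ≈ 0.96; the study is adequately powered (power ≥ 0.80)

Power calculation (one-sample t-test, normal approximation):
z_β = d · √n - z_α
z_β = 0.45 · √44 - 1.282
z_β = 0.45 · 6.633 - 1.282
z_β = 1.703

Power = Φ(z_β) = Φ(1.703) ≈ 0.956

Effect size d = 0.45 is small by Cohen's convention (0.2/0.5/0.8).

Threshold: power ≥ 0.80 is conventionally adequate.
Power ≈ 0.96 → the study is adequately powered (power ≥ 0.80).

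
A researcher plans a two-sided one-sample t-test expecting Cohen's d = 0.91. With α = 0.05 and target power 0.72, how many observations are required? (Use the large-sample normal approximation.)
n = 8

Sample size formula (one-sample t-test, normal approximation):
n = ((z_{α/2} + z_β) / d)²

z_{α/2} = 1.960 (for α = 0.05, two-sided)
z_β = 0.583 (for power = 0.72)
d = 0.91

n = ((1.960 + 0.583) / 0.91)²
n = (2.795)²
n ≈ 7.81
Round up to the next whole number: n = 8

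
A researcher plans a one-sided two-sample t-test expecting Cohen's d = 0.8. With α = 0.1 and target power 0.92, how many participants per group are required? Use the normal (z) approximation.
n = 23 per group

Sample size formula (two-sample t-test, normal approximation):
n = 2 · ((z_α + z_β) / d)²

z_α = 1.282 (for α = 0.1, one-sided)
z_β = 1.405 (for power = 0.92)
d = 0.8

n = 2 · ((1.282 + 1.405) / 0.8)²
n = 2 · (3.359)²
n ≈ 22.57
Round up to the next whole number: n = 23 per group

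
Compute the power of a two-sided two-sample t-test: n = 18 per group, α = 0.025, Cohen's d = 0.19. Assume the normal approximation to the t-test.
Power ≈ 0.05

Power calculation (two-sample t-test, normal approximation):
z_β = d · √(n/2) - z_{α/2}
z_β = 0.19 · √(18/2) - 2.241
z_β = 0.19 · 3.000 - 2.241
z_β = -1.671

Power = Φ(z_β) = Φ(-1.671) ≈ 0.047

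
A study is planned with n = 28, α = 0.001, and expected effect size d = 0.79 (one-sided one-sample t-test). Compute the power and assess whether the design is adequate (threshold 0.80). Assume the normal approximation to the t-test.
Power ≈ 0.86; the study is adequately powered (power ≥ 0.80)

Power calculation (one-sample t-test, normal approximation):
z_β = d · √n - z_α
z_β = 0.79 · √28 - 3.090
z_β = 0.79 · 5.292 - 3.090
z_β = 1.090

Power = Φ(z_β) = Φ(1.090) ≈ 0.862

Effect size d = 0.79 is medium by Cohen's convention (0.2/0.5/0.8).

Threshold: power ≥ 0.80 is conventionally adequate.
Power ≈ 0.86 → the study is adequately powered (power ≥ 0.80).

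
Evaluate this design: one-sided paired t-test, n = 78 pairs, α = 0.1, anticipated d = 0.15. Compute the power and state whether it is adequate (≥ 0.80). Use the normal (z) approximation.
Power ≈ 0.52; the study is underpowered (power < 0.80)

Power calculation (paired t-test, normal approximation):
z_β = d · √n - z_α
z_β = 0.15 · √78 - 1.282
z_β = 0.15 · 8.832 - 1.282
z_β = 0.043

Power = Φ(z_β) = Φ(0.043) ≈ 0.517

Effect size d = 0.15 is very small by Cohen's convention (0.2/0.5/0.8).

Threshold: power ≥ 0.80 is conventionally adequate.
Power ≈ 0.52 → the study is underpowered (power < 0.80).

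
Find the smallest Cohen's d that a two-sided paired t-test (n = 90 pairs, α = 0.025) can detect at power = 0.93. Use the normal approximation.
d ≈ 0.39

Minimum detectable effect (paired t-test, normal approximation):
d = (z_{α/2} + z_β) / √n
d = (2.241 + 1.476) / √90
d = 3.717 / 9.487
d ≈ 0.39

By Cohen's convention (0.2 small / 0.5 medium / 0.8 large): small effect.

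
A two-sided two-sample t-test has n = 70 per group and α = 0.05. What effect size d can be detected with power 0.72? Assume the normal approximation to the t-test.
d ≈ 0.43

Minimum detectable effect (two-sample t-test, normal approximation):
d = (z_{α/2} + z_β) / √(n/2)
d = (1.960 + 0.583) / √(70/2)
d = 2.543 / 5.916
d ≈ 0.43

By Cohen's convention (0.2 small / 0.5 medium / 0.8 large): small effect.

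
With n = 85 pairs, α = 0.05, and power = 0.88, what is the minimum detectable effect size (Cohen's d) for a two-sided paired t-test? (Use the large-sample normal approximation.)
d ≈ 0.34

Minimum detectable effect (paired t-test, normal approximation):
d = (z_{α/2} + z_β) / √n
d = (1.960 + 1.175) / √85
d = 3.135 / 9.220
d ≈ 0.34

By Cohen's convention (0.2 small / 0.5 medium / 0.8 large): small effect.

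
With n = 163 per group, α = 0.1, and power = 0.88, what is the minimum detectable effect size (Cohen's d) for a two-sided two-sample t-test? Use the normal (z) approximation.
d ≈ 0.31

Minimum detectable effect (two-sample t-test, normal approximation):
d = (z_{α/2} + z_β) / √(n/2)
d = (1.645 + 1.175) / √(163/2)
d = 2.820 / 9.028
d ≈ 0.31

By Cohen's convention (0.2 small / 0.5 medium / 0.8 large): small effect.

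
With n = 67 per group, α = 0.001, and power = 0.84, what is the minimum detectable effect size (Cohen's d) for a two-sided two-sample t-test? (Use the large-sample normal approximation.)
d ≈ 0.74

Minimum detectable effect (two-sample t-test, normal approximation):
d = (z_{α/2} + z_β) / √(n/2)
d = (3.291 + 0.994) / √(67/2)
d = 4.285 / 5.788
d ≈ 0.74

By Cohen's convention (0.2 small / 0.5 medium / 0.8 large): medium effect.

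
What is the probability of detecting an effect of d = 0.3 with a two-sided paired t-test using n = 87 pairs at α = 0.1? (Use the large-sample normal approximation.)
Power ≈ 0.88

Power calculation (paired t-test, normal approximation):
z_β = d · √n - z_{α/2}
z_β = 0.3 · √87 - 1.645
z_β = 0.3 · 9.327 - 1.645
z_β = 1.153

Power = Φ(z_β) = Φ(1.153) ≈ 0.876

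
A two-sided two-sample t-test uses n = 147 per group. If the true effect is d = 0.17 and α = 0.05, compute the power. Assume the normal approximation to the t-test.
Power ≈ 0.31

Power calculation (two-sample t-test, normal approximation):
z_β = d · √(n/2) - z_{α/2}
z_β = 0.17 · √(147/2) - 1.960
z_β = 0.17 · 8.573 - 1.960
z_β = -0.503

Power = Φ(z_β) = Φ(-0.503) ≈ 0.308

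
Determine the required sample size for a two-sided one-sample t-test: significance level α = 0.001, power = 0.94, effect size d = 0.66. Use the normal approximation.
n = 54

Sample size formula (one-sample t-test, normal approximation):
n = ((z_{α/2} + z_β) / d)²

z_{α/2} = 3.291 (for α = 0.001, two-sided)
z_β = 1.555 (for power = 0.94)
d = 0.66

n = ((3.291 + 1.555) / 0.66)²
n = (7.342)²
n ≈ 53.90
Round up to the next whole number: n = 54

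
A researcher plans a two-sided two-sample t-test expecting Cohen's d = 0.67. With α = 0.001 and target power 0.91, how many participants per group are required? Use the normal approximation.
n = 96 per group

Sample size formula (two-sample t-test, normal approximation):
n = 2 · ((z_{α/2} + z_β) / d)²

z_{α/2} = 3.291 (for α = 0.001, two-sided)
z_β = 1.341 (for power = 0.91)
d = 0.67

n = 2 · ((3.291 + 1.341) / 0.67)²
n = 2 · (6.913)²
n ≈ 95.58
Round up to the next whole number: n = 96 per group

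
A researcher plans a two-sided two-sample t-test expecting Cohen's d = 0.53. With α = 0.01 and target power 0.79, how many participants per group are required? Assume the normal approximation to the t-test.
n = 82 per group

Sample size formula (two-sample t-test, normal approximation):
n = 2 · ((z_{α/2} + z_β) / d)²

z_{α/2} = 2.576 (for α = 0.01, two-sided)
z_β = 0.806 (for power = 0.79)
d = 0.53

n = 2 · ((2.576 + 0.806) / 0.53)²
n = 2 · (6.381)²
n ≈ 81.43
Round up to the next whole number: n = 82 per group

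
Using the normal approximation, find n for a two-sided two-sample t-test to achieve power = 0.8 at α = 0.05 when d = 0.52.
n = 59 per group

Sample size formula (two-sample t-test, normal approximation):
n = 2 · ((z_{α/2} + z_β) / d)²

z_{α/2} = 1.960 (for α = 0.05, two-sided)
z_β = 0.842 (for power = 0.8)
d = 0.52

n = 2 · ((1.960 + 0.842) / 0.52)²
n = 2 · (5.388)²
n ≈ 58.06
Round up to the next whole number: n = 59 per group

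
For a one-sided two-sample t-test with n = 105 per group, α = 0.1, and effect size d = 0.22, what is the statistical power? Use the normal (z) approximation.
Power ≈ 0.62

Power calculation (two-sample t-test, normal approximation):
z_β = d · √(n/2) - z_α
z_β = 0.22 · √(105/2) - 1.282
z_β = 0.22 · 7.246 - 1.282
z_β = 0.312

Power = Φ(z_β) = Φ(0.312) ≈ 0.623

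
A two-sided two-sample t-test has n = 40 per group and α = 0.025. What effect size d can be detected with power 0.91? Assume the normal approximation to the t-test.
d ≈ 0.80

Minimum detectable effect (two-sample t-test, normal approximation):
d = (z_{α/2} + z_β) / √(n/2)
d = (2.241 + 1.341) / √(40/2)
d = 3.582 / 4.472
d ≈ 0.80

By Cohen's convention (0.2 small / 0.5 medium / 0.8 large): large effect.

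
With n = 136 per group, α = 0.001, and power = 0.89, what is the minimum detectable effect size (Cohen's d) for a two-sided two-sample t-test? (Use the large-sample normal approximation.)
d ≈ 0.55

Minimum detectable effect (two-sample t-test, normal approximation):
d = (z_{α/2} + z_β) / √(n/2)
d = (3.291 + 1.227) / √(136/2)
d = 4.517 / 8.246
d ≈ 0.55

By Cohen's convention (0.2 small / 0.5 medium / 0.8 large): medium effect.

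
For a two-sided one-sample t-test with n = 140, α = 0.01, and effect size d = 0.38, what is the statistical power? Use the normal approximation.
Power ≈ 0.97

Power calculation (one-sample t-test, normal approximation):
z_β = d · √n - z_{α/2}
z_β = 0.38 · √140 - 2.576
z_β = 0.38 · 11.832 - 2.576
z_β = 1.920

Power = Φ(z_β) = Φ(1.920) ≈ 0.973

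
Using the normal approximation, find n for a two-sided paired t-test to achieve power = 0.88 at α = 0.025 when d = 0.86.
n = 16 pairs

Sample size formula (paired t-test, normal approximation):
n = ((z_{α/2} + z_β) / d)²

z_{α/2} = 2.241 (for α = 0.025, two-sided)
z_β = 1.175 (for power = 0.88)
d = 0.86

n = ((2.241 + 1.175) / 0.86)²
n = (3.972)²
n ≈ 15.78
Round up to the next whole number: n = 16 pairs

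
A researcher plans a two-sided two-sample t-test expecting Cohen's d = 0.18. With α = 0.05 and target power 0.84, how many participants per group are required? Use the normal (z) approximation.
n = 539 per group

Sample size formula (two-sample t-test, normal approximation):
n = 2 · ((z_{α/2} + z_β) / d)²

z_{α/2} = 1.960 (for α = 0.05, two-sided)
z_β = 0.994 (for power = 0.84)
d = 0.18

n = 2 · ((1.960 + 0.994) / 0.18)²
n = 2 · (16.411)²
n ≈ 538.64
Round up to the next whole number: n = 539 per group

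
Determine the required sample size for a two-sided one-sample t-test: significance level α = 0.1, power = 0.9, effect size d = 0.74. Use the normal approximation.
n = 16

Sample size formula (one-sample t-test, normal approximation):
n = ((z_{α/2} + z_β) / d)²

z_{α/2} = 1.645 (for α = 0.1, two-sided)
z_β = 1.282 (for power = 0.9)
d = 0.74

n = ((1.645 + 1.282) / 0.74)²
n = (3.955)²
n ≈ 15.64
Round up to the next whole number: n = 16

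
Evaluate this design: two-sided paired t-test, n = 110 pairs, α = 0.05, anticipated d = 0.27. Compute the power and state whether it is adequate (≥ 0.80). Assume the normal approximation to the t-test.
Power ≈ 0.81; the study is adequately powered (power ≥ 0.80)

Power calculation (paired t-test, normal approximation):
z_β = d · √n - z_{α/2}
z_β = 0.27 · √110 - 1.960
z_β = 0.27 · 10.488 - 1.960
z_β = 0.872

Power = Φ(z_β) = Φ(0.872) ≈ 0.808

Effect size d = 0.27 is small by Cohen's convention (0.2/0.5/0.8).

Threshold: power ≥ 0.80 is conventionally adequate.
Power ≈ 0.81 → the study is adequately powered (power ≥ 0.80).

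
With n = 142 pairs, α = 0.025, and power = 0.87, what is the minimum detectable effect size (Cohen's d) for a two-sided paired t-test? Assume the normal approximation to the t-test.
d ≈ 0.28

Minimum detectable effect (paired t-test, normal approximation):
d = (z_{α/2} + z_β) / √n
d = (2.241 + 1.126) / √142
d = 3.368 / 11.916
d ≈ 0.28

By Cohen's convention (0.2 small / 0.5 medium / 0.8 large): small effect.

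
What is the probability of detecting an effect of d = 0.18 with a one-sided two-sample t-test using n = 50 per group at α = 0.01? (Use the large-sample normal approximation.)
Power ≈ 0.08

Power calculation (two-sample t-test, normal approximation):
z_β = d · √(n/2) - z_α
z_β = 0.18 · √(50/2) - 2.326
z_β = 0.18 · 5.000 - 2.326
z_β = -1.426

Power = Φ(z_β) = Φ(-1.426) ≈ 0.077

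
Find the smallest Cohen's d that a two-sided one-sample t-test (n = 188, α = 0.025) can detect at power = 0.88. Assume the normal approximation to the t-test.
d ≈ 0.25

Minimum detectable effect (one-sample t-test, normal approximation):
d = (z_{α/2} + z_β) / √n
d = (2.241 + 1.175) / √188
d = 3.416 / 13.711
d ≈ 0.25

By Cohen's convention (0.2 small / 0.5 medium / 0.8 large): small effect.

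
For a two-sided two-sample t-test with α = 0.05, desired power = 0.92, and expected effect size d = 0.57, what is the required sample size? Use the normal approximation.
n = 70 per group

Sample size formula (two-sample t-test, normal approximation):
n = 2 · ((z_{α/2} + z_β) / d)²

z_{α/2} = 1.960 (for α = 0.05, two-sided)
z_β = 1.405 (for power = 0.92)
d = 0.57

n = 2 · ((1.960 + 1.405) / 0.57)²
n = 2 · (5.904)²
n ≈ 69.71
Round up to the next whole number: n = 70 per group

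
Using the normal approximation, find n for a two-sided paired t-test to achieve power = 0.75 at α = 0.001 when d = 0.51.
n = 61 pairs

Sample size formula (paired t-test, normal approximation):
n = ((z_{α/2} + z_β) / d)²

z_{α/2} = 3.291 (for α = 0.001, two-sided)
z_β = 0.674 (for power = 0.75)
d = 0.51

n = ((3.291 + 0.674) / 0.51)²
n = (7.775)²
n ≈ 60.45
Round up to the next whole number: n = 61 pairs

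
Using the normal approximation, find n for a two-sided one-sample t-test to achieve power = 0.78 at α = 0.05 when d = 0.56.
n = 24

Sample size formula (one-sample t-test, normal approximation):
n = ((z_{α/2} + z_β) / d)²

z_{α/2} = 1.960 (for α = 0.05, two-sided)
z_β = 0.772 (for power = 0.78)
d = 0.56

n = ((1.960 + 0.772) / 0.56)²
n = (4.879)²
n ≈ 23.80
Round up to the next whole number: n = 24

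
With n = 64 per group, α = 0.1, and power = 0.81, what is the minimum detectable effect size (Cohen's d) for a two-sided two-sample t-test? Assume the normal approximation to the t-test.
d ≈ 0.45

Minimum detectable effect (two-sample t-test, normal approximation):
d = (z_{α/2} + z_β) / √(n/2)
d = (1.645 + 0.878) / √(64/2)
d = 2.523 / 5.657
d ≈ 0.45

By Cohen's convention (0.2 small / 0.5 medium / 0.8 large): small effect.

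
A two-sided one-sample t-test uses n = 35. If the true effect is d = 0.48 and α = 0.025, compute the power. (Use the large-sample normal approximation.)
Power ≈ 0.73

Power calculation (one-sample t-test, normal approximation):
z_β = d · √n - z_{α/2}
z_β = 0.48 · √35 - 2.241
z_β = 0.48 · 5.916 - 2.241
z_β = 0.598

Power = Φ(z_β) = Φ(0.598) ≈ 0.725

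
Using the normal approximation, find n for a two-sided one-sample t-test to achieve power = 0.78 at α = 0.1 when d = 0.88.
n = 8

Sample size formula (one-sample t-test, normal approximation):
n = ((z_{α/2} + z_β) / d)²

z_{α/2} = 1.645 (for α = 0.1, two-sided)
z_β = 0.772 (for power = 0.78)
d = 0.88

n = ((1.645 + 0.772) / 0.88)²
n = (2.747)²
n ≈ 7.55
Round up to the next whole number: n = 8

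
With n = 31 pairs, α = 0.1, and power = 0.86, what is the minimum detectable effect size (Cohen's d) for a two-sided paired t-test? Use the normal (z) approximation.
d ≈ 0.49

Minimum detectable effect (paired t-test, normal approximation):
d = (z_{α/2} + z_β) / √n
d = (1.645 + 1.080) / √31
d = 2.725 / 5.568
d ≈ 0.49

By Cohen's convention (0.2 small / 0.5 medium / 0.8 large): small effect.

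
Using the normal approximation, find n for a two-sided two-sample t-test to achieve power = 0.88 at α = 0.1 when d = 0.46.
n = 76 per group

Sample size formula (two-sample t-test, normal approximation):
n = 2 · ((z_{α/2} + z_β) / d)²

z_{α/2} = 1.645 (for α = 0.1, two-sided)
z_β = 1.175 (for power = 0.88)
d = 0.46

n = 2 · ((1.645 + 1.175) / 0.46)²
n = 2 · (6.130)²
n ≈ 75.15
Round up to the next whole number: n = 76 per group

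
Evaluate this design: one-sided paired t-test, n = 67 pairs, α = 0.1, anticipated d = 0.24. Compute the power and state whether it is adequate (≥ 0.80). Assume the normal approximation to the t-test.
Power ≈ 0.75; the study is underpowered (power < 0.80)

Power calculation (paired t-test, normal approximation):
z_β = d · √n - z_α
z_β = 0.24 · √67 - 1.282
z_β = 0.24 · 8.185 - 1.282
z_β = 0.683

Power = Φ(z_β) = Φ(0.683) ≈ 0.753

Effect size d = 0.24 is small by Cohen's convention (0.2/0.5/0.8).

Threshold: power ≥ 0.80 is conventionally adequate.
Power ≈ 0.75 → the study is underpowered (power < 0.80).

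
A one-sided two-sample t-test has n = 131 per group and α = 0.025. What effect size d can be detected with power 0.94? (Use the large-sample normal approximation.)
d ≈ 0.43

Minimum detectable effect (two-sample t-test, normal approximation):
d = (z_α + z_β) / √(n/2)
d = (1.960 + 1.555) / √(131/2)
d = 3.515 / 8.093
d ≈ 0.43

By Cohen's convention (0.2 small / 0.5 medium / 0.8 large): small effect.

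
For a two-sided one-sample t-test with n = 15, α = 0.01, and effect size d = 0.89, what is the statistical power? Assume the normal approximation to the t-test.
Power ≈ 0.81

Power calculation (one-sample t-test, normal approximation):
z_β = d · √n - z_{α/2}
z_β = 0.89 · √15 - 2.576
z_β = 0.89 · 3.873 - 2.576
z_β = 0.871

Power = Φ(z_β) = Φ(0.871) ≈ 0.808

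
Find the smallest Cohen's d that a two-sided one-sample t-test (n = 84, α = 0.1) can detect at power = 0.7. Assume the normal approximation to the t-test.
d ≈ 0.24

Minimum detectable effect (one-sample t-test, normal approximation):
d = (z_{α/2} + z_β) / √n
d = (1.645 + 0.524) / √84
d = 2.169 / 9.165
d ≈ 0.24

By Cohen's convention (0.2 small / 0.5 medium / 0.8 large): small effect.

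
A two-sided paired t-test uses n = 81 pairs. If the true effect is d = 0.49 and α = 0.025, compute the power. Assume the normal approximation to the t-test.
Power ≈ 0.98

Power calculation (paired t-test, normal approximation):
z_β = d · √n - z_{α/2}
z_β = 0.49 · √81 - 2.241
z_β = 0.49 · 9.000 - 2.241
z_β = 2.169

Power = Φ(z_β) = Φ(2.169) ≈ 0.985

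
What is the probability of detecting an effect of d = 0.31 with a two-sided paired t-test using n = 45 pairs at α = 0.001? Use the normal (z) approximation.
Power ≈ 0.11

Power calculation (paired t-test, normal approximation):
z_β = d · √n - z_{α/2}
z_β = 0.31 · √45 - 3.291
z_β = 0.31 · 6.708 - 3.291
z_β = -1.211

Power = Φ(z_β) = Φ(-1.211) ≈ 0.113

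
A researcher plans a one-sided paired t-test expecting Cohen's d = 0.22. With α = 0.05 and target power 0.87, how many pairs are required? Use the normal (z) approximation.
n = 159 pairs

Sample size formula (paired t-test, normal approximation):
n = ((z_α + z_β) / d)²

z_α = 1.645 (for α = 0.05, one-sided)
z_β = 1.126 (for power = 0.87)
d = 0.22

n = ((1.645 + 1.126) / 0.22)²
n = (12.595)²
n ≈ 158.63
Round up to the next whole number: n = 159 pairs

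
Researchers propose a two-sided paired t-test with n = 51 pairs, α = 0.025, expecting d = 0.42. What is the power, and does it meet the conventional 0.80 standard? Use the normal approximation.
Power ≈ 0.78; the study is underpowered (power < 0.80)

Power calculation (paired t-test, normal approximation):
z_β = d · √n - z_{α/2}
z_β = 0.42 · √51 - 2.241
z_β = 0.42 · 7.141 - 2.241
z_β = 0.758

Power = Φ(z_β) = Φ(0.758) ≈ 0.776

Effect size d = 0.42 is small by Cohen's convention (0.2/0.5/0.8).

Threshold: power ≥ 0.80 is conventionally adequate.
Power ≈ 0.78 → the study is underpowered (power < 0.80).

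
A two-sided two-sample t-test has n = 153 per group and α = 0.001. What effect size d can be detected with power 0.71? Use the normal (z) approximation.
d ≈ 0.44

Minimum detectable effect (two-sample t-test, normal approximation):
d = (z_{α/2} + z_β) / √(n/2)
d = (3.291 + 0.553) / √(153/2)
d = 3.844 / 8.746
d ≈ 0.44

By Cohen's convention (0.2 small / 0.5 medium / 0.8 large): small effect.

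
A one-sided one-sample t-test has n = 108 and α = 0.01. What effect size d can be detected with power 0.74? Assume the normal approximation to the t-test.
d ≈ 0.29

Minimum detectable effect (one-sample t-test, normal approximation):
d = (z_α + z_β) / √n
d = (2.326 + 0.643) / √108
d = 2.970 / 10.392
d ≈ 0.29

By Cohen's convention (0.2 small / 0.5 medium / 0.8 large): small effect.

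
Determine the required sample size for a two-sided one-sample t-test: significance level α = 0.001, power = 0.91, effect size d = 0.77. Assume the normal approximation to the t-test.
n = 37

Sample size formula (one-sample t-test, normal approximation):
n = ((z_{α/2} + z_β) / d)²

z_{α/2} = 3.291 (for α = 0.001, two-sided)
z_β = 1.341 (for power = 0.91)
d = 0.77

n = ((3.291 + 1.341) / 0.77)²
n = (6.016)²
n ≈ 36.19
Round up to the next whole number: n = 37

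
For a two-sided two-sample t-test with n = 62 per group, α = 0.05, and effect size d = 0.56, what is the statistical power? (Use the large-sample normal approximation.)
Power ≈ 0.88

Power calculation (two-sample t-test, normal approximation):
z_β = d · √(n/2) - z_{α/2}
z_β = 0.56 · √(62/2) - 1.960
z_β = 0.56 · 5.568 - 1.960
z_β = 1.158

Power = Φ(z_β) = Φ(1.158) ≈ 0.877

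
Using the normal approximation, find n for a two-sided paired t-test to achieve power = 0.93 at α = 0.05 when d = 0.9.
n = 15 pairs

Sample size formula (paired t-test, normal approximation):
n = ((z_{α/2} + z_β) / d)²

z_{α/2} = 1.960 (for α = 0.05, two-sided)
z_β = 1.476 (for power = 0.93)
d = 0.9

n = ((1.960 + 1.476) / 0.9)²
n = (3.818)²
n ≈ 14.58
Round up to the next whole number: n = 15 pairs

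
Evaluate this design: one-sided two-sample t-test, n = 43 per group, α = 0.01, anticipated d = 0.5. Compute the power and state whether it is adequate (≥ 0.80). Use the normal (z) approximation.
Power ≈ 0.50; the study is underpowered (power < 0.80)

Power calculation (two-sample t-test, normal approximation):
z_β = d · √(n/2) - z_α
z_β = 0.5 · √(43/2) - 2.326
z_β = 0.5 · 4.637 - 2.326
z_β = -0.008

Power = Φ(z_β) = Φ(-0.008) ≈ 0.497

Effect size d = 0.5 is medium by Cohen's convention (0.2/0.5/0.8).

Threshold: power ≥ 0.80 is conventionally adequate.
Power ≈ 0.50 → the study is underpowered (power < 0.80).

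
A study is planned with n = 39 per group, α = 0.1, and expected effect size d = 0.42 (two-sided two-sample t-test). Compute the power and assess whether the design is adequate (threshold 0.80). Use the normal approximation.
Power ≈ 0.58; the study is underpowered (power < 0.80)

Power calculation (two-sample t-test, normal approximation):
z_β = d · √(n/2) - z_{α/2}
z_β = 0.42 · √(39/2) - 1.645
z_β = 0.42 · 4.416 - 1.645
z_β = 0.210

Power = Φ(z_β) = Φ(0.210) ≈ 0.583

Effect size d = 0.42 is small by Cohen's convention (0.2/0.5/0.8).

Threshold: power ≥ 0.80 is conventionally adequate.
Power ≈ 0.58 → the study is underpowered (power < 0.80).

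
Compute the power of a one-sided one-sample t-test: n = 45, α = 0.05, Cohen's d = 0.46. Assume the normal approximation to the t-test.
Power ≈ 0.93

Power calculation (one-sample t-test, normal approximation):
z_β = d · √n - z_α
z_β = 0.46 · √45 - 1.645
z_β = 0.46 · 6.708 - 1.645
z_β = 1.441

Power = Φ(z_β) = Φ(1.441) ≈ 0.925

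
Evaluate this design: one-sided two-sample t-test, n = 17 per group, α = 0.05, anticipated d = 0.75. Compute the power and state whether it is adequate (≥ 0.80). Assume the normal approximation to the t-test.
Power ≈ 0.71; the study is underpowered (power < 0.80)

Power calculation (two-sample t-test, normal approximation):
z_β = d · √(n/2) - z_α
z_β = 0.75 · √(17/2) - 1.645
z_β = 0.75 · 2.915 - 1.645
z_β = 0.542

Power = Φ(z_β) = Φ(0.542) ≈ 0.706

Effect size d = 0.75 is medium by Cohen's convention (0.2/0.5/0.8).

Threshold: power ≥ 0.80 is conventionally adequate.
Power ≈ 0.71 → the study is underpowered (power < 0.80).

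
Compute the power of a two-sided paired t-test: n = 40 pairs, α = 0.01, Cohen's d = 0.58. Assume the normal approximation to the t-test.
Power ≈ 0.86

Power calculation (paired t-test, normal approximation):
z_β = d · √n - z_{α/2}
z_β = 0.58 · √40 - 2.576
z_β = 0.58 · 6.325 - 2.576
z_β = 1.092

Power = Φ(z_β) = Φ(1.092) ≈ 0.863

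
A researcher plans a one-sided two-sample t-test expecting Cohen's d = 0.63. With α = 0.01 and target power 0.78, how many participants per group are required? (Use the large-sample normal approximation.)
n = 49 per group

Sample size formula (two-sample t-test, normal approximation):
n = 2 · ((z_α + z_β) / d)²

z_α = 2.326 (for α = 0.01, one-sided)
z_β = 0.772 (for power = 0.78)
d = 0.63

n = 2 · ((2.326 + 0.772) / 0.63)²
n = 2 · (4.917)²
n ≈ 48.35
Round up to the next whole number: n = 49 per group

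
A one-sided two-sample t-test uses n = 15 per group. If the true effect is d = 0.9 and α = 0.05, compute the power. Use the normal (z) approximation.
Power ≈ 0.79

Power calculation (two-sample t-test, normal approximation):
z_β = d · √(n/2) - z_α
z_β = 0.9 · √(15/2) - 1.645
z_β = 0.9 · 2.739 - 1.645
z_β = 0.820

Power = Φ(z_β) = Φ(0.820) ≈ 0.794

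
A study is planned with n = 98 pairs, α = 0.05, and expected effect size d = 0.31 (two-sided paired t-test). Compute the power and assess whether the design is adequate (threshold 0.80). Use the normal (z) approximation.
Power ≈ 0.87; the study is adequately powered (power ≥ 0.80)

Power calculation (paired t-test, normal approximation):
z_β = d · √n - z_{α/2}
z_β = 0.31 · √98 - 1.960
z_β = 0.31 · 9.899 - 1.960
z_β = 1.109

Power = Φ(z_β) = Φ(1.109) ≈ 0.866

Effect size d = 0.31 is small by Cohen's convention (0.2/0.5/0.8).

Threshold: power ≥ 0.80 is conventionally adequate.
Power ≈ 0.87 → the study is adequately powered (power ≥ 0.80).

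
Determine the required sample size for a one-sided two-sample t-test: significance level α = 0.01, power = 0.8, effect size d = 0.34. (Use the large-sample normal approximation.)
n = 174 per group

Sample size formula (two-sample t-test, normal approximation):
n = 2 · ((z_α + z_β) / d)²

z_α = 2.326 (for α = 0.01, one-sided)
z_β = 0.842 (for power = 0.8)
d = 0.34

n = 2 · ((2.326 + 0.842) / 0.34)²
n = 2 · (9.318)²
n ≈ 173.65
Round up to the next whole number: n = 174 per group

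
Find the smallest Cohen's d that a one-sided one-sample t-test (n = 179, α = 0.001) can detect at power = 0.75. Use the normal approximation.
d ≈ 0.28

Minimum detectable effect (one-sample t-test, normal approximation):
d = (z_α + z_β) / √n
d = (3.090 + 0.674) / √179
d = 3.765 / 13.379
d ≈ 0.28

By Cohen's convention (0.2 small / 0.5 medium / 0.8 large): small effect.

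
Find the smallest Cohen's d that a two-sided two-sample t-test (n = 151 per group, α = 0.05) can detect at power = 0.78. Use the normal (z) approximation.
d ≈ 0.31

Minimum detectable effect (two-sample t-test, normal approximation):
d = (z_{α/2} + z_β) / √(n/2)
d = (1.960 + 0.772) / √(151/2)
d = 2.732 / 8.689
d ≈ 0.31

By Cohen's convention (0.2 small / 0.5 medium / 0.8 large): small effect.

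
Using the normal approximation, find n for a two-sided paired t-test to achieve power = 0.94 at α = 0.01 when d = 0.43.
n = 93 pairs

Sample size formula (paired t-test, normal approximation):
n = ((z_{α/2} + z_β) / d)²

z_{α/2} = 2.576 (for α = 0.01, two-sided)
z_β = 1.555 (for power = 0.94)
d = 0.43

n = ((2.576 + 1.555) / 0.43)²
n = (9.607)²
n ≈ 92.29
Round up to the next whole number: n = 93 pairs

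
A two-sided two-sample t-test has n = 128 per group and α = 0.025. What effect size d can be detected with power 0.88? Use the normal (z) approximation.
d ≈ 0.43

Minimum detectable effect (two-sample t-test, normal approximation):
d = (z_{α/2} + z_β) / √(n/2)
d = (2.241 + 1.175) / √(128/2)
d = 3.416 / 8.000
d ≈ 0.43

By Cohen's convention (0.2 small / 0.5 medium / 0.8 large): small effect.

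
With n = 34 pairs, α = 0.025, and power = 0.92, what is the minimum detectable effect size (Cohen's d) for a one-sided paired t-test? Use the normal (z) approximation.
d ≈ 0.58

Minimum detectable effect (paired t-test, normal approximation):
d = (z_α + z_β) / √n
d = (1.960 + 1.405) / √34
d = 3.365 / 5.831
d ≈ 0.58

By Cohen's convention (0.2 small / 0.5 medium / 0.8 large): medium effect.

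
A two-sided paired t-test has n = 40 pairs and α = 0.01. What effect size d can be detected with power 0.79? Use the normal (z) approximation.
d ≈ 0.53

Minimum detectable effect (paired t-test, normal approximation):
d = (z_{α/2} + z_β) / √n
d = (2.576 + 0.806) / √40
d = 3.382 / 6.325
d ≈ 0.53

By Cohen's convention (0.2 small / 0.5 medium / 0.8 large): medium effect.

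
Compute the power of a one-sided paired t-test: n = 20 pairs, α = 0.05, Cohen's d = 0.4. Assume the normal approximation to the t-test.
Power ≈ 0.56

Power calculation (paired t-test, normal approximation):
z_β = d · √n - z_α
z_β = 0.4 · √20 - 1.645
z_β = 0.4 · 4.472 - 1.645
z_β = 0.144

Power = Φ(z_β) = Φ(0.144) ≈ 0.557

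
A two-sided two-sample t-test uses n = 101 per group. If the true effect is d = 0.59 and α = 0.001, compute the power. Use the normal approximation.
Power ≈ 0.82

Power calculation (two-sample t-test, normal approximation):
z_β = d · √(n/2) - z_{α/2}
z_β = 0.59 · √(101/2) - 3.291
z_β = 0.59 · 7.106 - 3.291
z_β = 0.902

Power = Φ(z_β) = Φ(0.902) ≈ 0.817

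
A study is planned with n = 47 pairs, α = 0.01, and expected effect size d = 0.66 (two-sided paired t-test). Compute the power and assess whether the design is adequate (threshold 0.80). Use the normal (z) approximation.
Power ≈ 0.97; the study is adequately powered (power ≥ 0.80)

Power calculation (paired t-test, normal approximation):
z_β = d · √n - z_{α/2}
z_β = 0.66 · √47 - 2.576
z_β = 0.66 · 6.856 - 2.576
z_β = 1.949

Power = Φ(z_β) = Φ(1.949) ≈ 0.974

Effect size d = 0.66 is medium by Cohen's convention (0.2/0.5/0.8).

Threshold: power ≥ 0.80 is conventionally adequate.
Power ≈ 0.97 → the study is adequately powered (power ≥ 0.80).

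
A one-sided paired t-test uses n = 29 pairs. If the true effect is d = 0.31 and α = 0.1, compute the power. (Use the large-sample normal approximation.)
Power ≈ 0.65

Power calculation (paired t-test, normal approximation):
z_β = d · √n - z_α
z_β = 0.31 · √29 - 1.282
z_β = 0.31 · 5.385 - 1.282
z_β = 0.388

Power = Φ(z_β) = Φ(0.388) ≈ 0.651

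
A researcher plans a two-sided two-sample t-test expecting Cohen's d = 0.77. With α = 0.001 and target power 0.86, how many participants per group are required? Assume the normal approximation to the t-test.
n = 65 per group

Sample size formula (two-sample t-test, normal approximation):
n = 2 · ((z_{α/2} + z_β) / d)²

z_{α/2} = 3.291 (for α = 0.001, two-sided)
z_β = 1.080 (for power = 0.86)
d = 0.77

n = 2 · ((3.291 + 1.080) / 0.77)²
n = 2 · (5.677)²
n ≈ 64.46
Round up to the next whole number: n = 65 per group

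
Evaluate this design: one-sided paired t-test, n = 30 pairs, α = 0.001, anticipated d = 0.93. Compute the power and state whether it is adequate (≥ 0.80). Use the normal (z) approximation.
Power ≈ 0.98; the study is adequately powered (power ≥ 0.80)

Power calculation (paired t-test, normal approximation):
z_β = d · √n - z_α
z_β = 0.93 · √30 - 3.090
z_β = 0.93 · 5.477 - 3.090
z_β = 2.004

Power = Φ(z_β) = Φ(2.004) ≈ 0.977

Effect size d = 0.93 is large by Cohen's convention (0.2/0.5/0.8).

Threshold: power ≥ 0.80 is conventionally adequate.
Power ≈ 0.98 → the study is adequately powered (power ≥ 0.80).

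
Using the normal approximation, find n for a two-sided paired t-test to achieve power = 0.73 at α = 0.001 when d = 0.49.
n = 64 pairs

Sample size formula (paired t-test, normal approximation):
n = ((z_{α/2} + z_β) / d)²

z_{α/2} = 3.291 (for α = 0.001, two-sided)
z_β = 0.613 (for power = 0.73)
d = 0.49

n = ((3.291 + 0.613) / 0.49)²
n = (7.967)²
n ≈ 63.47
Round up to the next whole number: n = 64 pairs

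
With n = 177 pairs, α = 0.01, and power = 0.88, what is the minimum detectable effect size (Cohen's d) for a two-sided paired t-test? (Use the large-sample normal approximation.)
d ≈ 0.28

Minimum detectable effect (paired t-test, normal approximation):
d = (z_{α/2} + z_β) / √n
d = (2.576 + 1.175) / √177
d = 3.751 / 13.304
d ≈ 0.28

By Cohen's convention (0.2 small / 0.5 medium / 0.8 large): small effect.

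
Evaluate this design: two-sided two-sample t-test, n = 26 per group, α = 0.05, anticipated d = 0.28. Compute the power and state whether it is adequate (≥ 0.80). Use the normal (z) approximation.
Power ≈ 0.17; the study is underpowered (power < 0.80)

Power calculation (two-sample t-test, normal approximation):
z_β = d · √(n/2) - z_{α/2}
z_β = 0.28 · √(26/2) - 1.960
z_β = 0.28 · 3.606 - 1.960
z_β = -0.950

Power = Φ(z_β) = Φ(-0.950) ≈ 0.171

Effect size d = 0.28 is small by Cohen's convention (0.2/0.5/0.8).

Threshold: power ≥ 0.80 is conventionally adequate.
Power ≈ 0.17 → the study is underpowered (power < 0.80).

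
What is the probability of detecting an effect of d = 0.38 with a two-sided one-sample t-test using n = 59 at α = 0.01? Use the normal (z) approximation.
Power ≈ 0.63

Power calculation (one-sample t-test, normal approximation):
z_β = d · √n - z_{α/2}
z_β = 0.38 · √59 - 2.576
z_β = 0.38 · 7.681 - 2.576
z_β = 0.343

Power = Φ(z_β) = Φ(0.343) ≈ 0.634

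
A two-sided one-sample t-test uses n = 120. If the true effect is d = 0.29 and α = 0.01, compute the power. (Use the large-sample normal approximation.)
Power ≈ 0.73

Power calculation (one-sample t-test, normal approximation):
z_β = d · √n - z_{α/2}
z_β = 0.29 · √120 - 2.576
z_β = 0.29 · 10.954 - 2.576
z_β = 0.601

Power = Φ(z_β) = Φ(0.601) ≈ 0.726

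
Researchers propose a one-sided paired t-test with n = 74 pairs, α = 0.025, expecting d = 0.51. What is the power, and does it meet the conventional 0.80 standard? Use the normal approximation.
Power ≈ 0.99; the study is adequately powered (power ≥ 0.80)

Power calculation (paired t-test, normal approximation):
z_β = d · √n - z_α
z_β = 0.51 · √74 - 1.960
z_β = 0.51 · 8.602 - 1.960
z_β = 2.427

Power = Φ(z_β) = Φ(2.427) ≈ 0.992

Effect size d = 0.51 is medium by Cohen's convention (0.2/0.5/0.8).

Threshold: power ≥ 0.80 is conventionally adequate.
Power ≈ 0.99 → the study is adequately powered (power ≥ 0.80).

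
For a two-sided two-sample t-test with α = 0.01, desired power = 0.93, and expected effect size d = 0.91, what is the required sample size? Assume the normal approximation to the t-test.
n = 40 per group

Sample size formula (two-sample t-test, normal approximation):
n = 2 · ((z_{α/2} + z_β) / d)²

z_{α/2} = 2.576 (for α = 0.01, two-sided)
z_β = 1.476 (for power = 0.93)
d = 0.91

n = 2 · ((2.576 + 1.476) / 0.91)²
n = 2 · (4.453)²
n ≈ 39.66
Round up to the next whole number: n = 40 per group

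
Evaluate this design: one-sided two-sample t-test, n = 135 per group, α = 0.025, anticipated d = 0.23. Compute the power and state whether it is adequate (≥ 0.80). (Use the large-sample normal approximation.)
Power ≈ 0.47; the study is underpowered (power < 0.80)

Power calculation (two-sample t-test, normal approximation):
z_β = d · √(n/2) - z_α
z_β = 0.23 · √(135/2) - 1.960
z_β = 0.23 · 8.216 - 1.960
z_β = -0.070

Power = Φ(z_β) = Φ(-0.070) ≈ 0.472

Effect size d = 0.23 is small by Cohen's convention (0.2/0.5/0.8).

Threshold: power ≥ 0.80 is conventionally adequate.
Power ≈ 0.47 → the study is underpowered (power < 0.80).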